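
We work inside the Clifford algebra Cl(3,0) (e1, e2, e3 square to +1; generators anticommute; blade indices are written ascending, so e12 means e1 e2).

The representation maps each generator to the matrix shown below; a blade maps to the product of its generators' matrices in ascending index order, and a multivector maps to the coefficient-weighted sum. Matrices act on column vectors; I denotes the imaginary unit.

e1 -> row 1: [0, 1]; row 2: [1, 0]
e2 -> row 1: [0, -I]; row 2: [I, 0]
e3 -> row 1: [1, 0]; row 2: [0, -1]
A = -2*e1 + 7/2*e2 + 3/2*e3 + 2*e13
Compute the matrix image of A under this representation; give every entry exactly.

Bivector images (products of the table entries): rho(e13) = rho(e1)rho(e3) = row 1: [0, -1]; row 2: [1, 0].
M = (-2)*rho(e1) + (7/2)*rho(e2) + (3/2)*rho(e3) + (2)*rho(e13), summed entrywise:
Answer: row 1: [3/2, -4 - 7*I/2]; row 2: [7*I/2, -3/2]


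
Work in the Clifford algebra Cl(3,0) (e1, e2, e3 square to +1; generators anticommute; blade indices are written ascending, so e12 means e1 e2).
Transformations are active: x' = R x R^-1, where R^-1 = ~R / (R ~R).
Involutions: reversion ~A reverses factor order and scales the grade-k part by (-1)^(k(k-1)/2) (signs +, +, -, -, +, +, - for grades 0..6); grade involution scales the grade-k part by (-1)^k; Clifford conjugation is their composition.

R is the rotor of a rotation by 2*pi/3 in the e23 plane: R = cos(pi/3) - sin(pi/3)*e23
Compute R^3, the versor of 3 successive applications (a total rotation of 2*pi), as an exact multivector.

Rotor phase runs at HALF the rotation angle; powers of one rotor simply add phase, so after 3 steps in e23 the phase is 3*pi/3 = pi and R^3 = cos(pi) - sin(pi)*e23.
cos(pi) = -1 and sin(pi) = 0, so R^3 = -1. The total rotation 2*pi is 1 full turn, so every vector returns to itself, yet the rotor is -1, on the OTHER sheet of the double cover (an odd number of 2*pi turns).
Answer: -1


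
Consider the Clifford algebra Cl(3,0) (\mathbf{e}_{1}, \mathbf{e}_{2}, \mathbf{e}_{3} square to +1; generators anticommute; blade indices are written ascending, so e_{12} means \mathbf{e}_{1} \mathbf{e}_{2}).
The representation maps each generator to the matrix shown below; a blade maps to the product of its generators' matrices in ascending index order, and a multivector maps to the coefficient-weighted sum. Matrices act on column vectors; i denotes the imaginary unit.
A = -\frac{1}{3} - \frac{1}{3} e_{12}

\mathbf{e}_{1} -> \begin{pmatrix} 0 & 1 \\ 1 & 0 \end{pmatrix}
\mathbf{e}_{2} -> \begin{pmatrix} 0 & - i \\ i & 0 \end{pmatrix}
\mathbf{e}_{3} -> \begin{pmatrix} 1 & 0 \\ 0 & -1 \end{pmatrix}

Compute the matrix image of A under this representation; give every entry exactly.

Bivector images (products of the table entries): rho(e_{12}) = rho(\mathbf{e}_{1})rho(\mathbf{e}_{2}) = \begin{pmatrix} i & 0 \\ 0 & - i \end{pmatrix}.
M = (-\frac{1}{3})*1 + (-\frac{1}{3})*rho(e_{12}), summed entrywise (1 is the identity matrix):
Answer: \begin{pmatrix} - \frac{1}{3} - \frac{i}{3} & 0 \\ 0 & - \frac{1}{3} + \frac{i}{3} \end{pmatrix}


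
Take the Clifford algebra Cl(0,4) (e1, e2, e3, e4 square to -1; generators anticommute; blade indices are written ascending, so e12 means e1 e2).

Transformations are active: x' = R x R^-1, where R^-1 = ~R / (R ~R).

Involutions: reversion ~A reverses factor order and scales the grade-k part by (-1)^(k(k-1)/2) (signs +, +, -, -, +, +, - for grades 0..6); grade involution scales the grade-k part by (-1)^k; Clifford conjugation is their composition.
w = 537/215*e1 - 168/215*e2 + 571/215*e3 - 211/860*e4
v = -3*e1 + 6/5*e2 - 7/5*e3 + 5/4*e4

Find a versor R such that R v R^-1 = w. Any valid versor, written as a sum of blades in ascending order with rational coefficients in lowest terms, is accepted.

Sketch: the shared square -1117/80 makes R = v + w = -108/215*e1 + 18/43*e2 + 54/43*e3 + 216/215*e4 the natural versor; its sandwich fixes that direction, negates (v - w)/2, and sends v to w.
Answer: -108/215*e1 + 18/43*e2 + 54/43*e3 + 216/215*e4


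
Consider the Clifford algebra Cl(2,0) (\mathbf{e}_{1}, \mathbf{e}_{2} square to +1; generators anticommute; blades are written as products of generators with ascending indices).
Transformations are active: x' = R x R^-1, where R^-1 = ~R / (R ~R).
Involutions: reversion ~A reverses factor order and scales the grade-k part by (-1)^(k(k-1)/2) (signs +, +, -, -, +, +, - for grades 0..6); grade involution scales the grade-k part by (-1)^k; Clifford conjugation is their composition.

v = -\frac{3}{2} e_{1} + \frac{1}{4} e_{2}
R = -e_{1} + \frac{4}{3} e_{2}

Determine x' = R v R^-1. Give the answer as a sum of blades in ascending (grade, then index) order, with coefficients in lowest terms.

~R = -e_{1} + \frac{4}{3} e_{2}, and R ~R = \frac{25}{9}, so R^-1 = ~R / (\frac{25}{9}).
R v = \frac{11}{6} + \frac{7}{4} e_{1} e_{2}
Answer: \frac{9}{50} e_{1} + \frac{151}{100} e_{2}


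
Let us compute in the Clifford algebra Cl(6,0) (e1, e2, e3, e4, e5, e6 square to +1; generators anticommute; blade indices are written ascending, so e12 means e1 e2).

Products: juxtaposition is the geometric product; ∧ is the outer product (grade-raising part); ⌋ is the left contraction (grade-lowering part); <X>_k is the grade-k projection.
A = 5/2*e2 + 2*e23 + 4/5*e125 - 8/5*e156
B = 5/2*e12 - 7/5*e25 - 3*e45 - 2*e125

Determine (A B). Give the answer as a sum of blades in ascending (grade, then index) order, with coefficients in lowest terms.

step 1: 8/5 - 513/100*e1 - 11/2*e5 - 5*e13 + 5*e15 - 16/5*e26 + 14/5*e35 + 12/5*e124 - 56/25*e126 + 4*e135 - 24/5*e146 - 15/2*e245 - 4*e256 - 6*e2345
Answer: 8/5 - 513/100*e1 - 11/2*e5 - 5*e13 + 5*e15 - 16/5*e26 + 14/5*e35 + 12/5*e124 - 56/25*e126 + 4*e135 - 24/5*e146 - 15/2*e245 - 4*e256 - 6*e2345


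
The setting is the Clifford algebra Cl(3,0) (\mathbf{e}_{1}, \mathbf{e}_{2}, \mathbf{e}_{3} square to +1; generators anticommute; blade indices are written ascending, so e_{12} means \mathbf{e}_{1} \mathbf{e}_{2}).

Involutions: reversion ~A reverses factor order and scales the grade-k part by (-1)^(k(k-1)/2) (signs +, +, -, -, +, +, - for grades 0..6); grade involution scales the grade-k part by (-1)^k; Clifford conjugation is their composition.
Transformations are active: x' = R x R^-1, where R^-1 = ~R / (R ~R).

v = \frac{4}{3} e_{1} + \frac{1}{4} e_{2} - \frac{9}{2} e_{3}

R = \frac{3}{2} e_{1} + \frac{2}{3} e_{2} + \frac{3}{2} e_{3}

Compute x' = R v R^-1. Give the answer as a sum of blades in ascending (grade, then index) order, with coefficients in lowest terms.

~R = \frac{3}{2} e_{1} + \frac{2}{3} e_{2} + \frac{3}{2} e_{3}, and R ~R = \frac{89}{18}, so R^-1 = ~R / (\frac{89}{18}).
R v = -\frac{55}{12} - \frac{37}{72} e_{12} - \frac{35}{4} e_{13} - \frac{27}{8} e_{23}
Answer: -\frac{2197}{534} e_{1} - \frac{529}{356} e_{2} + \frac{153}{89} e_{3}


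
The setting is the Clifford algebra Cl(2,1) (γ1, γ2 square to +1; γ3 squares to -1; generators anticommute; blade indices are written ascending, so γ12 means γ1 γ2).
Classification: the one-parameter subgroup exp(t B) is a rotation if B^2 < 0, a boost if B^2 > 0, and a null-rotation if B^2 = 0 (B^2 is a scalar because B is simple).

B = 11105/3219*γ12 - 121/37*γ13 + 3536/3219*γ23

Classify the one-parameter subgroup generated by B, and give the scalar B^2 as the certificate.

B^2 term by term: the squares give (11105/3219)^2*(γ12)^2 + (-121/37)^2*(γ13)^2 + (3536/3219)^2*(γ23)^2 = 123321025/10361961*(-1) + 14641/1369*(+1) + 12503296/10361961*(+1) = 0 (each basis 2-blade squares to minus the product of its generators' squares); cross terms between blades sharing an index anticommute and cancel. So B^2 = 0.
Answer: null-rotation, certificate B^2 = 0. Key observation: B^2 = 0 is a conjugation invariant, so its sign decides the class regardless of the surface form of B.


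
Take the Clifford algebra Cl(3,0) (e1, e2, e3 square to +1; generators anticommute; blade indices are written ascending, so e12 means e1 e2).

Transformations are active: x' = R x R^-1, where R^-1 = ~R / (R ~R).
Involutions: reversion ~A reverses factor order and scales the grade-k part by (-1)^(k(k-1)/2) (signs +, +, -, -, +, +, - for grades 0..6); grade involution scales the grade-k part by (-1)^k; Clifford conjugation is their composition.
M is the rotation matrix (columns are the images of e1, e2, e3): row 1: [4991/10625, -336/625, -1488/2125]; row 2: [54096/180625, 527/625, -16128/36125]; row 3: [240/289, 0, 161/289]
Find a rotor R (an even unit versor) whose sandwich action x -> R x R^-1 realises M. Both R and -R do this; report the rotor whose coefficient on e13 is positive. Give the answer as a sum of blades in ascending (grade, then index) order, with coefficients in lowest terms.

Method: write R = a + b12*e12 + b13*e13 + b23*e23 with a^2 + b12^2 + b13^2 + b23^2 = 1 (so R^-1 = ~R). Expanding the columns R e_j ~R gives tr M = 4a^2 - 1 and, from the antisymmetric part, M21 - M12 = -4a*b12, M13 - M31 = 4a*b13, M32 - M23 = -4a*b23.
Here tr M = 13511/7225, so a^2 = (1 + tr M)/4 = 5184/7225 and a = ±72/85. Taking a = 72/85: M21 - M12 = 6048/7225, M13 - M31 = -55296/36125, M32 - M23 = 16128/36125, giving b12 = -21/85, b13 = -192/425, b23 = -56/425, i.e. R = 72/85 - 21/85*e12 - 192/425*e13 - 56/425*e23.
Its e13 coefficient is negative, so report the other preimage -R.
Answer: -72/85 + 21/85*e12 + 192/425*e13 + 56/425*e23. Key observation: the double cover Spin(3) -> SO(3) sends R and -R to the same matrix (trace 13511/7225 here), so the stated sign of the e13 coefficient is what selects one sheet.


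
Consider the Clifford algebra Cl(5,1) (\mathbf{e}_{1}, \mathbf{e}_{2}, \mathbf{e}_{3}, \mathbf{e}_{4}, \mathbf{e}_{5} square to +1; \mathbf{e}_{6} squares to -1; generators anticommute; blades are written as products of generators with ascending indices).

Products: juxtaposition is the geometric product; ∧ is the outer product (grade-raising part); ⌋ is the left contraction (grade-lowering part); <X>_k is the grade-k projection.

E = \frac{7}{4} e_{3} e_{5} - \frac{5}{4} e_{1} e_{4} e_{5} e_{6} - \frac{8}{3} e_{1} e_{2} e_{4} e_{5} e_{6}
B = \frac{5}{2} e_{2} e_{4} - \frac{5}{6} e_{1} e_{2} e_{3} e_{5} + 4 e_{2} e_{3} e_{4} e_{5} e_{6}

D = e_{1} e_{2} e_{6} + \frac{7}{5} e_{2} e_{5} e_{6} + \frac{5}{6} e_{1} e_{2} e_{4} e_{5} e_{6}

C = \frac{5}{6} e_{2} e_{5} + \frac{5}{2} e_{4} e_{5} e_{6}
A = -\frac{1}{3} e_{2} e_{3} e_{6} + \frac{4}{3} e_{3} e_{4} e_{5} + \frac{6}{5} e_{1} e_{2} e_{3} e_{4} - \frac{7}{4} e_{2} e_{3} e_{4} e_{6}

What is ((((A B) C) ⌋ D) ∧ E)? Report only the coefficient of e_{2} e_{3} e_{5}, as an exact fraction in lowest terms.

step 1: -7 e_{5} + 3 e_{1} e_{3} + \frac{16}{3} e_{2} e_{6} - \frac{35}{8} e_{3} e_{6} - \frac{7}{3} e_{4} e_{5} - \frac{10}{9} e_{1} e_{2} e_{4} - \frac{457}{90} e_{1} e_{5} e_{6} + \frac{10}{3} e_{2} e_{3} e_{5} + \frac{5}{6} e_{3} e_{4} e_{6} + \frac{35}{24} e_{1} e_{4} e_{5} e_{6}
step 2: \frac{175}{48} e_{1} + \frac{35}{6} e_{2} + \frac{25}{9} e_{3} + \frac{35}{6} e_{6} - \frac{457}{36} e_{1} e_{4} - \frac{35}{18} e_{2} e_{4} - \frac{25}{12} e_{3} e_{5} + \frac{35}{2} e_{4} e_{6} + \frac{40}{9} e_{5} e_{6} + \frac{457}{108} e_{1} e_{2} e_{6} + \frac{25}{27} e_{1} e_{4} e_{5} - \frac{40}{3} e_{2} e_{4} e_{5} + \frac{175}{16} e_{3} e_{4} e_{5} - \frac{5}{2} e_{1} e_{2} e_{3} e_{5} + \frac{175}{144} e_{1} e_{2} e_{4} e_{6} - \frac{25}{9} e_{1} e_{2} e_{5} e_{6} - \frac{25}{3} e_{2} e_{3} e_{4} e_{6} + \frac{175}{48} e_{2} e_{3} e_{5} e_{6} + \frac{15}{2} e_{1} e_{3} e_{4} e_{5} e_{6} + \frac{25}{36} e_{2} e_{3} e_{4} e_{5} e_{6}
step 3: \frac{457}{108} + \frac{56}{9} e_{2} + \frac{125}{54} e_{4} + \frac{875}{864} e_{5} - \frac{35}{6} e_{1} e_{2} - \frac{305}{18} e_{1} e_{6} - \frac{49}{6} e_{2} e_{5} + \frac{3725}{1296} e_{2} e_{6} + \frac{2285}{648} e_{4} e_{5} + \frac{49}{6} e_{5} e_{6} + \frac{100}{27} e_{1} e_{2} e_{4} - \frac{175}{12} e_{1} e_{2} e_{5} + \frac{175}{108} e_{1} e_{5} e_{6} - \frac{2285}{216} e_{2} e_{5} e_{6} - \frac{175}{36} e_{1} e_{2} e_{4} e_{5} - \frac{175}{36} e_{1} e_{4} e_{5} e_{6} + \frac{875}{288} e_{2} e_{4} e_{5} e_{6}
step 4: \frac{3199}{432} e_{3} e_{5} + \frac{98}{9} e_{2} e_{3} e_{5} - \frac{875}{216} e_{3} e_{4} e_{5} - \frac{245}{24} e_{1} e_{2} e_{3} e_{5} - \frac{2135}{72} e_{1} e_{3} e_{5} e_{6} - \frac{2285}{432} e_{1} e_{4} e_{5} e_{6} + \frac{26075}{5184} e_{2} e_{3} e_{5} e_{6} - \frac{175}{27} e_{1} e_{2} e_{3} e_{4} e_{5} - \frac{284}{81} e_{1} e_{2} e_{4} e_{5} e_{6}
Answer: \frac{98}{9}


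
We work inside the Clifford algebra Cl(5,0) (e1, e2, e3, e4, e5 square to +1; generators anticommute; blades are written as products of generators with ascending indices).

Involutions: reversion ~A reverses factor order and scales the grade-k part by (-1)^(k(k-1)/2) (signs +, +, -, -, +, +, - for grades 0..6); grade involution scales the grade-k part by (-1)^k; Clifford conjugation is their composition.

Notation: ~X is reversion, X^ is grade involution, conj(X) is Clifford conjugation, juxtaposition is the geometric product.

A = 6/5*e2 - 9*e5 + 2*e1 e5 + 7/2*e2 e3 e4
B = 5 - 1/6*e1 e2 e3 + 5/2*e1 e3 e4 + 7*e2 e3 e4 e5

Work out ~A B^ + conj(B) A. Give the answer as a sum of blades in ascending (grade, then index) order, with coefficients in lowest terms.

first term: 6*e2 - 41/2*e5 + 35/4*e1 e2 - 1/5*e1 e3 - 7/12*e1 e4 - 10*e1 e5 + 91/2*e2 e3 e4 + 1/3*e2 e3 e5 + 17/5*e3 e4 e5 + 17*e1 e2 e3 e4 + 3/2*e1 e2 e3 e5 - 45/2*e1 e3 e4 e5
second term: 6*e2 - 41/2*e5 - 35/4*e1 e2 + 1/5*e1 e3 + 7/12*e1 e4 + 10*e1 e5 - 91/2*e2 e3 e4 - 1/3*e2 e3 e5 - 17/5*e3 e4 e5 + 17*e1 e2 e3 e4 + 3/2*e1 e2 e3 e5 - 45/2*e1 e3 e4 e5
Answer: 12*e2 - 41*e5 + 34*e1 e2 e3 e4 + 3*e1 e2 e3 e5 - 45*e1 e3 e4 e5


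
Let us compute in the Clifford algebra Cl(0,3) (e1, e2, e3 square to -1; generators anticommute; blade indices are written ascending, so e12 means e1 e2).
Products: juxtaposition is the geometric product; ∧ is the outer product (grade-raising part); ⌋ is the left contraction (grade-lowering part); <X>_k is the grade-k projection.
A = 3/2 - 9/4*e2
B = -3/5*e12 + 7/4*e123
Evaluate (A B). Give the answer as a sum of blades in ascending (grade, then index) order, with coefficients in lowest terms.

step 1: 27/20*e1 - 9/10*e12 - 63/16*e13 + 21/8*e123
Answer: 27/20*e1 - 9/10*e12 - 63/16*e13 + 21/8*e123


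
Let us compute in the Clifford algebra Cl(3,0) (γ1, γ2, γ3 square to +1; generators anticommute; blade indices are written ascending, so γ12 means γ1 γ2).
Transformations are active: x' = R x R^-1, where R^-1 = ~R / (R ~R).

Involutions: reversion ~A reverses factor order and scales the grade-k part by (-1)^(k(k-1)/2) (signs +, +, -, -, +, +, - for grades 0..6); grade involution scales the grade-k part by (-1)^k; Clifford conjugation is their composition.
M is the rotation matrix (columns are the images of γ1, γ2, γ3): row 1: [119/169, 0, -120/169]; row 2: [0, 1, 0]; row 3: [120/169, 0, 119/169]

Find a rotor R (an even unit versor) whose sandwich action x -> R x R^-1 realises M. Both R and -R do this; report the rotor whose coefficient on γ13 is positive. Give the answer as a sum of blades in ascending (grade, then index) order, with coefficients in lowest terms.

Method: write R = a + b12*γ12 + b13*γ13 + b23*γ23 with a^2 + b12^2 + b13^2 + b23^2 = 1 (so R^-1 = ~R). Expanding the columns R e_j ~R gives tr M = 4a^2 - 1 and, from the antisymmetric part, M21 - M12 = -4a*b12, M13 - M31 = 4a*b13, M32 - M23 = -4a*b23.
Here tr M = 407/169, so a^2 = (1 + tr M)/4 = 144/169 and a = ±12/13. Taking a = 12/13: M21 - M12 = 0, M13 - M31 = -240/169, M32 - M23 = 0, giving b12 = 0, b13 = -5/13, b23 = 0, i.e. R = 12/13 - 5/13*γ13.
Its γ13 coefficient is negative, so report the other preimage -R.
Answer: -12/13 + 5/13*γ13. Key observation: the double cover Spin(3) -> SO(3) sends R and -R to the same matrix (trace 407/169 here), so the stated sign of the γ13 coefficient is what selects one sheet.


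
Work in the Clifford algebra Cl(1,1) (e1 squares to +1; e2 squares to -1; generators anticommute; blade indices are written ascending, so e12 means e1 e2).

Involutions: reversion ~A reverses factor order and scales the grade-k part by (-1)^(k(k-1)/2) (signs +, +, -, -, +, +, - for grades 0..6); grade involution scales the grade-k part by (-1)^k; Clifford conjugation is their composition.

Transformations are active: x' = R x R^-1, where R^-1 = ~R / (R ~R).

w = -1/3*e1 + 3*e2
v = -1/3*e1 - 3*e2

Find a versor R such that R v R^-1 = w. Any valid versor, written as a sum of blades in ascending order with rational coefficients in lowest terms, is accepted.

Why this works: both vectors square to -80/9, so q(v) = q(w) and R = v + w = -2/3*e1 carries v to w — its own direction survives, the complement (v - w)/2 flips.
Answer: -2/3*e1


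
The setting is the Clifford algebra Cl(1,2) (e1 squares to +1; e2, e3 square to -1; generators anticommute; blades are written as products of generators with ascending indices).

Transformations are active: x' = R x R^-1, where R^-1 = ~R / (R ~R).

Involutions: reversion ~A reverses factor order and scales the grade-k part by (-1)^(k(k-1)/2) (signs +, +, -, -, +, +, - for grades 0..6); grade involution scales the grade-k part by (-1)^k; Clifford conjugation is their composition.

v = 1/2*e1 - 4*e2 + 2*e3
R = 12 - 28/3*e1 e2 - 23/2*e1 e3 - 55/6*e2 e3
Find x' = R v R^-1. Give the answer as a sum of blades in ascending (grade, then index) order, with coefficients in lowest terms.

~R = 12 + 28/3*e1 e2 + 23/2*e1 e3 + 55/6*e2 e3, and R ~R = 26/3, so R^-1 = ~R / (26/3).
R v = -25/3*e1 - 25*e2 + 797/12*e3 - 277/4*e1 e2 e3
Answer: 12783/104*e1 + 12329/104*e2 + 426/13*e3


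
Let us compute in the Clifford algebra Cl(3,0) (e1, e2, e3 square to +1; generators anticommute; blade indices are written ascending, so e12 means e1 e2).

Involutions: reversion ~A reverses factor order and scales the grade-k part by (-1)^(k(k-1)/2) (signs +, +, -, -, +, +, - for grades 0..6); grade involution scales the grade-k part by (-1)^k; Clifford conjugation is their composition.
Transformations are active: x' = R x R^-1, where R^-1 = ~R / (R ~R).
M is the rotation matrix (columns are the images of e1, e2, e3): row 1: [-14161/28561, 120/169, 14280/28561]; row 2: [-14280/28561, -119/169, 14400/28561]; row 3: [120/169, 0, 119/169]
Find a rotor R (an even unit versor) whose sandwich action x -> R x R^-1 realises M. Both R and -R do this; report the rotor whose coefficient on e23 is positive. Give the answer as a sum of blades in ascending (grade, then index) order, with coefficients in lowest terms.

Method: write R = a + b12*e12 + b13*e13 + b23*e23 with a^2 + b12^2 + b13^2 + b23^2 = 1 (so R^-1 = ~R). Expanding the columns R e_j ~R gives tr M = 4a^2 - 1 and, from the antisymmetric part, M21 - M12 = -4a*b12, M13 - M31 = 4a*b13, M32 - M23 = -4a*b23.
Here tr M = -14161/28561, so a^2 = (1 + tr M)/4 = 3600/28561 and a = ±60/169. Taking a = 60/169: M21 - M12 = -34560/28561, M13 - M31 = -6000/28561, M32 - M23 = -14400/28561, giving b12 = 144/169, b13 = -25/169, b23 = 60/169, i.e. R = 60/169 + 144/169*e12 - 25/169*e13 + 60/169*e23.
Its e23 coefficient is already positive.
Answer: 60/169 + 144/169*e12 - 25/169*e13 + 60/169*e23. Key observation: the double cover Spin(3) -> SO(3) sends R and -R to the same matrix (trace -14161/28561 here), so the stated sign of the e23 coefficient is what selects one sheet.


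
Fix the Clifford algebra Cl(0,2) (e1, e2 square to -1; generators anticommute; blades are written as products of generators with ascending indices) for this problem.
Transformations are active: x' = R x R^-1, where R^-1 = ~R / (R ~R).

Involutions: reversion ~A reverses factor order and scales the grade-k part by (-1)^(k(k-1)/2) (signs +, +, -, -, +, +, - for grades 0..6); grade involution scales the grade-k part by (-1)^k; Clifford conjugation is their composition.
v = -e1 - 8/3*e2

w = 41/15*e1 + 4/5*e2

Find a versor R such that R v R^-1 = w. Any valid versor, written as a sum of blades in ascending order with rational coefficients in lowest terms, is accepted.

Construction: equal norms (both -73/9) license R = v + w = 26/15*e1 - 28/15*e2 — nothing changes along that direction, while (v - w)/2 changes sign, so v maps onto w.
Answer: 26/15*e1 - 28/15*e2


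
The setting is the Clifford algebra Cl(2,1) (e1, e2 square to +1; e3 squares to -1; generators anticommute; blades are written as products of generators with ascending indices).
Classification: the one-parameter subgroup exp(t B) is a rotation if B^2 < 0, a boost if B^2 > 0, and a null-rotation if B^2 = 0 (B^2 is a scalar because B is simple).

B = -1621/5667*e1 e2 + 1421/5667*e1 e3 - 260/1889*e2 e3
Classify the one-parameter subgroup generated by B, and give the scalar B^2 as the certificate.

B^2 term by term: the squares give (-1621/5667)^2*(e1 e2)^2 + (1421/5667)^2*(e1 e3)^2 + (-260/1889)^2*(e2 e3)^2 = 2627641/32114889*(-1) + 2019241/32114889*(+1) + 67600/3568321*(+1) = 0 (each basis 2-blade squares to minus the product of its generators' squares); cross terms between blades sharing an index anticommute and cancel. So B^2 = 0.
Answer: null-rotation, certificate B^2 = 0. Check the certificate: B^2 = 0, and that sign is decisive whatever form B takes.


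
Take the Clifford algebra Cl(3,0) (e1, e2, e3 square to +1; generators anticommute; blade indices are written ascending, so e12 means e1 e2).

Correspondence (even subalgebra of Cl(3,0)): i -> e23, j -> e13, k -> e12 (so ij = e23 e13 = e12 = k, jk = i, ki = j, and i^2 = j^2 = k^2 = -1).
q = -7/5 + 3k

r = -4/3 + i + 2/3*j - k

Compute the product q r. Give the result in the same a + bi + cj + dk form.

In blades: q = -7/5 + 3*e12, r = -4/3 - e12 + 2/3*e13 + e23.
Distribute q over r term by term (generator squares from the signature, products reordered to ascending indices): (-7/5)*r = 28/15 + 7/5*e12 - 14/15*e13 - 7/5*e23; (3*e12)*r = 3 - 4*e12 + 3*e13 - 2*e23.
Sum: 73/15 - 13/5*e12 + 31/15*e13 - 17/5*e23; translating back through the correspondence:
Answer: 73/15 - 17/5*i + 31/15*j - 13/5*k


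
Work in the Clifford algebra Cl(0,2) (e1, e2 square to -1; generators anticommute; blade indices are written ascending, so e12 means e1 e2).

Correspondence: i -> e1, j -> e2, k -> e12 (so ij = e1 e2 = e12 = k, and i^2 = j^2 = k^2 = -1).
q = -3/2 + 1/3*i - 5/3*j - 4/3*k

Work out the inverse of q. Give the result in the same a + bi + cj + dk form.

In blades: q = -3/2 + 1/3*e1 - 5/3*e2 - 4/3*e12.
With qbar = -3/2 - 1/3*e1 + 5/3*e2 + 4/3*e12 (scalar fixed, mapped units negated), q qbar = 83/12 (the sum of squared coefficients), so q^-1 = qbar / (83/12) = -18/83 - 4/83*e1 + 20/83*e2 + 16/83*e12; translating back:
Answer: -18/83 - 4/83*i + 20/83*j + 16/83*k


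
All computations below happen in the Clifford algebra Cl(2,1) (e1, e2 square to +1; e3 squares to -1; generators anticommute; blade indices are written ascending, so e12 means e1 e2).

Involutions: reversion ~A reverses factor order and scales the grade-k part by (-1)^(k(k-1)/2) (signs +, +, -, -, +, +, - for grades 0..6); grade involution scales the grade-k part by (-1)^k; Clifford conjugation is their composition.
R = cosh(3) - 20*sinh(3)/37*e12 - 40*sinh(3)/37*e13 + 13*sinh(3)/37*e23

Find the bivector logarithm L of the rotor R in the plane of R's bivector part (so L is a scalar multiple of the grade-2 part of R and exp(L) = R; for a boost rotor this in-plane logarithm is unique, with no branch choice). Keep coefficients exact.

The scalar part of R is cosh(3), so cosh pins the rapidity up to sign — the sign comes from the bivector part; dividing that part by sinh of the rapidity yields the plane, and the in-plane L = rapidity * plane is unique because the two sign choices cancel.
Concretely: cosh(rapidity) = cosh(3) gives rapidity = ±3, and since rapidity/sinh(rapidity) is even the sign is immaterial: L = (rapidity/sinh(rapidity)) * <R>_2 = (3/sinh(3)) * <R>_2.
Answer: -60/37*e12 - 120/37*e13 + 39/37*e23


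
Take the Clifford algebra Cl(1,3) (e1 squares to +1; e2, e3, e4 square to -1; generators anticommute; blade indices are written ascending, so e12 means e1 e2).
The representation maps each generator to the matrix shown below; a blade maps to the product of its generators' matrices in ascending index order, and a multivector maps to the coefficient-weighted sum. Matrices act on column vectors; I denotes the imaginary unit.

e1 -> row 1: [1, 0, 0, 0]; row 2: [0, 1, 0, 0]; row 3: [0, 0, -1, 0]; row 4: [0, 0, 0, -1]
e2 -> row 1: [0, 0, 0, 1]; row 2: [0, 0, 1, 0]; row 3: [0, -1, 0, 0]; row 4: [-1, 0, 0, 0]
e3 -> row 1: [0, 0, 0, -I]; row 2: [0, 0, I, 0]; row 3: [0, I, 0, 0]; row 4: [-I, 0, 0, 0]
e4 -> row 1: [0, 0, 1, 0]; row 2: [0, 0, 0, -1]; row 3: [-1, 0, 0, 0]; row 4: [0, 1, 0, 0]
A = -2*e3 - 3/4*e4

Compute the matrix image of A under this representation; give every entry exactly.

M = (-2)*rho(e3) + (-3/4)*rho(e4), summed entrywise:
Answer: row 1: [0, 0, -3/4, 2*I]; row 2: [0, 0, -2*I, 3/4]; row 3: [3/4, -2*I, 0, 0]; row 4: [2*I, -3/4, 0, 0]


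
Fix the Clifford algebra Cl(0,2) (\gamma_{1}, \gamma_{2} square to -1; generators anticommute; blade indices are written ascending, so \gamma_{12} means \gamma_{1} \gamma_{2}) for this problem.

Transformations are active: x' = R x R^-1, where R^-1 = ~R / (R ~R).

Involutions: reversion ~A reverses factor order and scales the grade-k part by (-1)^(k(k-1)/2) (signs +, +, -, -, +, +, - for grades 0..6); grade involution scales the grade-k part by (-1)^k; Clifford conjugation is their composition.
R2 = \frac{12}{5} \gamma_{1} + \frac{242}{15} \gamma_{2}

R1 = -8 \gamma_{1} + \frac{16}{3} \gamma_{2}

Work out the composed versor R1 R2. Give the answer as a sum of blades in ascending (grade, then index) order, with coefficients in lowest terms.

Distribute over the terms of R1 (each basis-blade product reordered to ascending indices, repeated generators contracted through their squares):
(-8 \gamma_{1}) R2 = \frac{96}{5} - \frac{1936}{15} \gamma_{12}
(\frac{16}{3} \gamma_{2}) R2 = -\frac{3872}{45} - \frac{64}{5} \gamma_{12}
Summing the partial products and collecting blades:
Answer: -\frac{3008}{45} - \frac{2128}{15} \gamma_{12}


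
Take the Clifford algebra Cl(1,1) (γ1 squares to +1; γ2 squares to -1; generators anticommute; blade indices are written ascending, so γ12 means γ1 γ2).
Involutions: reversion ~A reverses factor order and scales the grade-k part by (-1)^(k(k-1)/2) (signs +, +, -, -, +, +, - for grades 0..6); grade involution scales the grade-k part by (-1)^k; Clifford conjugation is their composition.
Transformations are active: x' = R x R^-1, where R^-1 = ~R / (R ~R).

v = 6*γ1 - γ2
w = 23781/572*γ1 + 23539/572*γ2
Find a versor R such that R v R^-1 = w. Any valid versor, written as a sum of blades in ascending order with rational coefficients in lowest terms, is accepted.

Reasoning: v^2 = w^2 = 35 since conjugation preserves the quadratic form; R = v + w = 27213/572*γ1 + 22967/572*γ2 is then valid when invertible, keeping its own part and reversing (v - w)/2.
Answer: 27213/572*γ1 + 22967/572*γ2


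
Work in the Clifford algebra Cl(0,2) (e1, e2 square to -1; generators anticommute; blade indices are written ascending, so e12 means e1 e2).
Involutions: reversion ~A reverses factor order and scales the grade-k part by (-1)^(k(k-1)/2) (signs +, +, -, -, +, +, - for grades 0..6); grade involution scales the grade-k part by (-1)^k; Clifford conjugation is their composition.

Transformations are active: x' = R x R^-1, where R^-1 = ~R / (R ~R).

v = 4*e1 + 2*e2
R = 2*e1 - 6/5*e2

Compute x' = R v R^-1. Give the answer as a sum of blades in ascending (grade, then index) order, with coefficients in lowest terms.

~R = 2*e1 - 6/5*e2, and R ~R = -136/25, so R^-1 = ~R / (-136/25).
R v = -28/5 + 44/5*e12
Answer: 2/17*e1 - 76/17*e2


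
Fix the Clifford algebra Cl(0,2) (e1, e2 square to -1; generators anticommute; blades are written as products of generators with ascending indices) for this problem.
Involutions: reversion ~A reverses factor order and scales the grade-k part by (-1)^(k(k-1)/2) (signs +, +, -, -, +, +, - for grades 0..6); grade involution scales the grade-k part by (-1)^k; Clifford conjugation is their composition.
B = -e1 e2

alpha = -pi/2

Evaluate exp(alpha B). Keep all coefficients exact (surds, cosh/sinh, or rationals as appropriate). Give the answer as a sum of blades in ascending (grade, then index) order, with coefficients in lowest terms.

B^2 = (-1)^2*(e1 e2)^2 = 1*(-1) = -1 (a basis 2-blade squares to minus the product of its generators' squares).
B^2 = -1 — the series telescopes trigonometrically here: l = 1, alpha*l = -pi/2, so exp(alpha B) = cos(-pi/2) + (sin(-pi/2)/1)*B = 0 + (-1)*B.
Answer: e1 e2


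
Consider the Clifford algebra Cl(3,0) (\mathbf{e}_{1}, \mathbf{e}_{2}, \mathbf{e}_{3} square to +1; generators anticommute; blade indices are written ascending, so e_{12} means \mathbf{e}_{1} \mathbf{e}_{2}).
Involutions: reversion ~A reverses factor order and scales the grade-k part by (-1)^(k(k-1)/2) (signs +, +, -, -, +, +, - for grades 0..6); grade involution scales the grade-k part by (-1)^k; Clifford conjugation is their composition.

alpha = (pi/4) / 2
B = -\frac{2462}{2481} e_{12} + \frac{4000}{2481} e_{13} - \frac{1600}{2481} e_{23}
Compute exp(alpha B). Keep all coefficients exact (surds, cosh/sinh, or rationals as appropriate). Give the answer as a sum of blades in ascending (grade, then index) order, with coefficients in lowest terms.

B^2 term by term: the squares give (-\frac{2462}{2481})^2*(e_{12})^2 + (\frac{4000}{2481})^2*(e_{13})^2 + (-\frac{1600}{2481})^2*(e_{23})^2 = \frac{6061444}{6155361}*(-1) + \frac{16000000}{6155361}*(-1) + \frac{2560000}{6155361}*(-1) = -4 (each basis 2-blade squares to minus the product of its generators' squares); cross terms between blades sharing an index anticommute and cancel. So B^2 = -4.
B^2 = -4 — circular case — the even/odd split gives cos and sin: l = 2, alpha*l = \frac{\pi}{4}, so exp(alpha B) = cos(\frac{\pi}{4}) + (sin(\frac{\pi}{4})/2)*B = \frac{\sqrt{2}}{2} + (\frac{\sqrt{2}}{4})*B.
Answer: \frac{\sqrt{2}}{2} - \frac{1231 \sqrt{2}}{4962} e_{12} + \frac{1000 \sqrt{2}}{2481} e_{13} - \frac{400 \sqrt{2}}{2481} e_{23}


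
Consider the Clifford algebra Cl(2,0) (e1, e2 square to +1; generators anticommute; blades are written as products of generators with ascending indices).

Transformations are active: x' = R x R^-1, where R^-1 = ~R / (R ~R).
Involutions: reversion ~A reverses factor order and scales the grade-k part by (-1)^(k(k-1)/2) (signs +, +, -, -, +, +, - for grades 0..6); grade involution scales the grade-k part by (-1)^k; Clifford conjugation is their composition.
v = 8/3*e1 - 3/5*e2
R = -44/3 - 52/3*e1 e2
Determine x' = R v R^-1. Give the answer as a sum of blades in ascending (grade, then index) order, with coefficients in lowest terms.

~R = -44/3 + 52/3*e1 e2, and R ~R = 4640/9, so R^-1 = ~R / (4640/9).
R v = -1292/45*e1 + 2476/45*e2
Answer: -749/725*e1 - 5504/2175*e2


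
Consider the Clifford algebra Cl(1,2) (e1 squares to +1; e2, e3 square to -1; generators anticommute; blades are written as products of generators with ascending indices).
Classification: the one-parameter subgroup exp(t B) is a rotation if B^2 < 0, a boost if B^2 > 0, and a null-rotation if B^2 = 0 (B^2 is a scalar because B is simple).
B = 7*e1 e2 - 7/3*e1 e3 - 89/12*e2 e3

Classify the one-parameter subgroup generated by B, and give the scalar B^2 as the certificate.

B^2 term by term: the squares give (7)^2*(e1 e2)^2 + (-7/3)^2*(e1 e3)^2 + (-89/12)^2*(e2 e3)^2 = 49*(+1) + 49/9*(+1) + 7921/144*(-1) = -9/16 (each basis 2-blade squares to minus the product of its generators' squares); cross terms between blades sharing an index anticommute and cancel. So B^2 = -9/16.
Answer: rotation, certificate B^2 = -9/16. Certificate logic: -9/16 is a conjugation-invariant scalar, so its sign fixes rotation versus boost versus null-rotation outright.


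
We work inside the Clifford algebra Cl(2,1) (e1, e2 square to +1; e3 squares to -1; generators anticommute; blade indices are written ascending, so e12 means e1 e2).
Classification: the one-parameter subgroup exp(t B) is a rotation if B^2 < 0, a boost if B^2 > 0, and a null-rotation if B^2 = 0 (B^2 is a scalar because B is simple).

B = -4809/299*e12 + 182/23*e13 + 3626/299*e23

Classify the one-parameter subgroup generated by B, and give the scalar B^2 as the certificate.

B^2 term by term: the squares give (-4809/299)^2*(e12)^2 + (182/23)^2*(e13)^2 + (3626/299)^2*(e23)^2 = 23126481/89401*(-1) + 33124/529*(+1) + 13147876/89401*(+1) = -49 (each basis 2-blade squares to minus the product of its generators' squares); cross terms between blades sharing an index anticommute and cancel. So B^2 = -49.
Answer: rotation, certificate B^2 = -49. Key observation: B^2 = -49 is a conjugation invariant, so its sign decides the class regardless of the surface form of B.


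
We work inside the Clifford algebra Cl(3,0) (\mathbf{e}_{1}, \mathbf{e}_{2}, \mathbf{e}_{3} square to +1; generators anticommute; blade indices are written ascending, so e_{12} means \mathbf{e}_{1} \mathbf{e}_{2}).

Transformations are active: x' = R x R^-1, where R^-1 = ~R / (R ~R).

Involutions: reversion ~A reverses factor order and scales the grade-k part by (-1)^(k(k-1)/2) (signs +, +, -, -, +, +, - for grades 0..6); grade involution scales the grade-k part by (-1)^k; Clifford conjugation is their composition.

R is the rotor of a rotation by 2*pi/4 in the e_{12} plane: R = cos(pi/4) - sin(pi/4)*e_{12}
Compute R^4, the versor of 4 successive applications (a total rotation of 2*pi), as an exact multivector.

The rotor phase is half the rotation angle and phases add under composition, so 4 steps in the e_{12} plane accumulate phase 4*(pi/4) = \pi: R^4 = cos(\pi) - sin(\pi)*e_{12}.
cos(\pi) = -1 and sin(\pi) = 0, so R^4 = -1. The total rotation 2*pi is 1 full turn, so every vector returns to itself, yet the rotor is -1, on the OTHER sheet of the double cover (an odd number of 2*pi turns).
Answer: -1


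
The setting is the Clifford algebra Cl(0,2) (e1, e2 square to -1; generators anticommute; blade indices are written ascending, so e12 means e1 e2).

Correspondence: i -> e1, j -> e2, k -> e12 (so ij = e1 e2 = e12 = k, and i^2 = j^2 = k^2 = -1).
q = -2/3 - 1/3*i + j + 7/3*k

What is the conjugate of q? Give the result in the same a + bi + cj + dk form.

In blades: q = -2/3 - 1/3*e1 + e2 + 7/3*e12.
Conjugation here is Clifford conjugation: the scalar is fixed and the grade-1 and grade-2 blades all flip sign, giving -2/3 + 1/3*e1 - e2 - 7/3*e12; translating back:
Answer: -2/3 + 1/3*i - j - 7/3*k


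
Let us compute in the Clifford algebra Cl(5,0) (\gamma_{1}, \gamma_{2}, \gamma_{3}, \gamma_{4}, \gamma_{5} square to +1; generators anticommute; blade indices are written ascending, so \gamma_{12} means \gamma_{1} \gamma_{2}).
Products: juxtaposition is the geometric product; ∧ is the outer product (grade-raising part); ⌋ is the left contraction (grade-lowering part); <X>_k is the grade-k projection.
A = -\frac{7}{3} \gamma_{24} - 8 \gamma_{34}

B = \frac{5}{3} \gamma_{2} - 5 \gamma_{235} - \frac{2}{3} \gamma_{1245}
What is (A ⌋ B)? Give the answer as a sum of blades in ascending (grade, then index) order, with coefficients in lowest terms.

step 1: -\frac{14}{9} \gamma_{15}
Answer: -\frac{14}{9} \gamma_{15}


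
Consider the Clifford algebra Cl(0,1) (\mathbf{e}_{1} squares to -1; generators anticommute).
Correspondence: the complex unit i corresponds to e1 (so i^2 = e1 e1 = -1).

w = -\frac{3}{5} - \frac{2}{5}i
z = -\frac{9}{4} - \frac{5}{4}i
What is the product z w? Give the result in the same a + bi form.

In blades: z = -\frac{9}{4} - \frac{5}{4} e_{1}, w = -\frac{3}{5} - \frac{2}{5} e_{1}.
Distribute z over w term by term (generator squares from the signature, products reordered to ascending indices): (-\frac{9}{4})*w = \frac{27}{20} + \frac{9}{10} e_{1}; (-\frac{5}{4} e_{1})*w = -\frac{1}{2} + \frac{3}{4} e_{1}.
Sum: \frac{17}{20} + \frac{33}{20} e_{1}; translating back through the correspondence:
Answer: \frac{17}{20} + \frac{33}{20}i


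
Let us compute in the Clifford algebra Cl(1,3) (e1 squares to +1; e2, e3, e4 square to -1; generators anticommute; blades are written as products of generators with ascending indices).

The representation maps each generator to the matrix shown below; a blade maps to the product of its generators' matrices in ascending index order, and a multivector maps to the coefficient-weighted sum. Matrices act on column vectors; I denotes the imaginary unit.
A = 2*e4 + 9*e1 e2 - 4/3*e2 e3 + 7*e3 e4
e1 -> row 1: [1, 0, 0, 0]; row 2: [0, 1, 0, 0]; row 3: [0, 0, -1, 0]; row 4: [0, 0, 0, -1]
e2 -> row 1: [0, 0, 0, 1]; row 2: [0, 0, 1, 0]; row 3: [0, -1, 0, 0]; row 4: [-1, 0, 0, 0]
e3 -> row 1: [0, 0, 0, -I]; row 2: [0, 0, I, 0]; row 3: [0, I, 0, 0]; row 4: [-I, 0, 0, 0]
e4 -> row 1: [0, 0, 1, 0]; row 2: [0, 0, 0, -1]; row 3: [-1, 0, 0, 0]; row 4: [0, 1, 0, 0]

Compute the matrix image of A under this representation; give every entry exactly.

Bivector images (products of the table entries): rho(e1 e2) = rho(e1)rho(e2) = row 1: [0, 0, 0, 1]; row 2: [0, 0, 1, 0]; row 3: [0, 1, 0, 0]; row 4: [1, 0, 0, 0]; rho(e2 e3) = rho(e2)rho(e3) = row 1: [-I, 0, 0, 0]; row 2: [0, I, 0, 0]; row 3: [0, 0, -I, 0]; row 4: [0, 0, 0, I]; rho(e3 e4) = rho(e3)rho(e4) = row 1: [0, -I, 0, 0]; row 2: [-I, 0, 0, 0]; row 3: [0, 0, 0, -I]; row 4: [0, 0, -I, 0].
M = (2)*rho(e4) + (9)*rho(e1 e2) + (-4/3)*rho(e2 e3) + (7)*rho(e3 e4), summed entrywise:
Answer: row 1: [4*I/3, -7*I, 2, 9]; row 2: [-7*I, -4*I/3, 9, -2]; row 3: [-2, 9, 4*I/3, -7*I]; row 4: [9, 2, -7*I, -4*I/3]


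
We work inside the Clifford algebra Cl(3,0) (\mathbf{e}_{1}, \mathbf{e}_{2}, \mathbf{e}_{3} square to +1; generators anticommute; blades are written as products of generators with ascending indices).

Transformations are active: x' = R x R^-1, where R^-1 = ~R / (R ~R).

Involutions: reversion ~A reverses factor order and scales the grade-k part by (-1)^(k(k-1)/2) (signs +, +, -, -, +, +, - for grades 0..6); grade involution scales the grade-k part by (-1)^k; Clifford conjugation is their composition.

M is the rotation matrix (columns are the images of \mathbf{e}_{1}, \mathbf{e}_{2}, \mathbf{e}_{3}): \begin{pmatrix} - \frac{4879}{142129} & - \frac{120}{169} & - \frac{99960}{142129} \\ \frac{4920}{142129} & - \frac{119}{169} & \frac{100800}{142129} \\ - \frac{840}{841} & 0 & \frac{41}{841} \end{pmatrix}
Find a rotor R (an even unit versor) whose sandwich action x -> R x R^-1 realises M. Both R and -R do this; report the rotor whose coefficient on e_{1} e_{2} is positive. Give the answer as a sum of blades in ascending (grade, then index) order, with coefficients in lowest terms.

Method: write R = a + b12*e_{1} e_{2} + b13*e_{1} e_{3} + b23*e_{2} e_{3} with a^2 + b12^2 + b13^2 + b23^2 = 1 (so R^-1 = ~R). Expanding the columns R e_j ~R gives tr M = 4a^2 - 1 and, from the antisymmetric part, M21 - M12 = -4a*b12, M13 - M31 = 4a*b13, M32 - M23 = -4a*b23.
Here tr M = -\frac{98029}{142129}, so a^2 = (1 + tr M)/4 = \frac{11025}{142129} and a = ±\frac{105}{377}. Taking a = \frac{105}{377}: M21 - M12 = \frac{105840}{142129}, M13 - M31 = \frac{42000}{142129}, M32 - M23 = -\frac{100800}{142129}, giving b12 = -\frac{252}{377}, b13 = \frac{100}{377}, b23 = \frac{240}{377}, i.e. R = \frac{105}{377} - \frac{252}{377} e_{1} e_{2} + \frac{100}{377} e_{1} e_{3} + \frac{240}{377} e_{2} e_{3}.
Its e_{1} e_{2} coefficient is negative, so report the other preimage -R.
Answer: -\frac{105}{377} + \frac{252}{377} e_{1} e_{2} - \frac{100}{377} e_{1} e_{3} - \frac{240}{377} e_{2} e_{3}. Uniqueness: Spin(3) -> SO(3) maps R and -R to the same rotation of trace -\frac{98029}{142129}; fixing the sign of the e_{1} e_{2} coefficient removes the ambiguity.


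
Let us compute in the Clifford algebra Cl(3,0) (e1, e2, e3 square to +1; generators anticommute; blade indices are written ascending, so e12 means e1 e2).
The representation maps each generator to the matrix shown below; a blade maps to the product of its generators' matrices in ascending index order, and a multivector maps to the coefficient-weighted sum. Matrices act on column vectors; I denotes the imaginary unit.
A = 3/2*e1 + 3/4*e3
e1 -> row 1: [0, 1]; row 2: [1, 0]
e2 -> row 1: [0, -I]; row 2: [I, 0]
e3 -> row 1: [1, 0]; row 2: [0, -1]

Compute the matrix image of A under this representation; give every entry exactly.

M = (3/2)*rho(e1) + (3/4)*rho(e3), summed entrywise:
Answer: row 1: [3/4, 3/2]; row 2: [3/2, -3/4]
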